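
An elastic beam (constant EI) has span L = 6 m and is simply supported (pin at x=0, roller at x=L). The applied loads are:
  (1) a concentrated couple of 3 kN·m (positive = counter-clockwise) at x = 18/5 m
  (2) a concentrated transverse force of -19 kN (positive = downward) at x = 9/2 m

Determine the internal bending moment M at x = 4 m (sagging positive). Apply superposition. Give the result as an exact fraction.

Load 1 — applied couple M₀=3 kN·m at a=18/5 m (b=L-a=12/5):
  M_1 = M₀x/L - M₀  [x>a] = 3·4/6 - 3 = -1 kN·m
Load 2 — point force P=-19 kN at a=9/2 m (b=L-a=3/2):
  M_2 = Pbx/L  [x≤a] = (-19)·(3/2)·4/6 = -19 kN·m
Superposition: M = Σ M_i = -20 kN·m ≈ -20.000000 kN·m

M(4) = -20 kN·m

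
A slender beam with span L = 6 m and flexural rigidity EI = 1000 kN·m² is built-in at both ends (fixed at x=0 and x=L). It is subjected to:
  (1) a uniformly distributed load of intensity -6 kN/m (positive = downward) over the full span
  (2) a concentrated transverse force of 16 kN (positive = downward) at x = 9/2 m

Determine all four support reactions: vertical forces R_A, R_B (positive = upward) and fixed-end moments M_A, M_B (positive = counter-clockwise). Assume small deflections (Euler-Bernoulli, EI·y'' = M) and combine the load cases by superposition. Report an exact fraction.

R_A = -31/2 kN, M_A = -27/2 kN·m, R_B = -9/2 kN, M_B = 9/2 kN·m

Load 1 — uniform load w=-6 kN/m over full span:
  R_A = wL/2 = (-6)·6/2 = -18 kN
  M_A = wL²/12 = (-6)·6²/12 = -18 kN·m
  R_B = wL/2 = (-6)·6/2 = -18 kN
  M_B = -wL²/12 = -(-6)·6²/12 = 18 kN·m
Load 2 — point force P=16 kN at a=9/2 m (b=L-a=3/2):
  R_A = Pb²(3a+b)/L³ = 16·(3/2)²·(3·(9/2)+(3/2))/6³ = 5/2 kN
  M_A = Pab²/L² = 16·(9/2)·(3/2)²/6² = 9/2 kN·m
  R_B = Pa²(a+3b)/L³ = 16·(9/2)²·((9/2)+3·(3/2))/6³ = 27/2 kN
  M_B = -Pa²b/L² = -16·(9/2)²·(3/2)/6² = -27/2 kN·m
Superposition: R_A = -31/2 kN, M_A = -27/2 kN·m, R_B = -9/2 kN, M_B = 9/2 kN·m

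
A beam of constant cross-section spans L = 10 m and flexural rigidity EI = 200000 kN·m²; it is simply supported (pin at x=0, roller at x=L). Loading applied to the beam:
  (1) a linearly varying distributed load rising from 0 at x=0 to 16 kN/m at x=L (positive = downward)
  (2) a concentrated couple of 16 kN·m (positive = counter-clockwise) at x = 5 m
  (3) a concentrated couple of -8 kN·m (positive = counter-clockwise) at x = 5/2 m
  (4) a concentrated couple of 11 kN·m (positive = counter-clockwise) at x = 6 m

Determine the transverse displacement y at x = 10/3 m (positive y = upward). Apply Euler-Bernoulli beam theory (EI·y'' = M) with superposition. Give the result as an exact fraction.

y(10/3) = -345533/72900000 m

Load 1 — triangular load w₀=16 kN/m (0→w₀ over full span):
  y_1 = -w₀x(7L⁴-10L²x²+3x⁴)/(360LEI) = -16·(10/3)·(7·10⁴-10·10²·(10/3)²+3·(10/3)⁴)/(360·10·200000) = -16/3645 m
Load 2 — applied couple M₀=16 kN·m at a=5 m (b=L-a=5):
  y_2 = (M₀x³/(6L)+C₁x)/EI  [x≤a] with C₁=M₀(3b²-L²)/(6L)=-20/3 = (16·(10/3)³/(6·10)+(-20/3)·(10/3))/200000 = -1/16200 m
Load 3 — applied couple M₀=-8 kN·m at a=5/2 m (b=L-a=15/2):
  y_3 = (M₀x³/(6L)-M₀(x-a)²/2+C₁x)/EI  [x>a] with C₁=M₀(3b²-L²)/(6L)=-55/6 = ((-8)·(10/3)³/(6·10)-(-8)·((10/3)-(5/2))²/2+(-55/6)·(10/3))/200000 = -53/324000 m
Load 4 — applied couple M₀=11 kN·m at a=6 m (b=L-a=4):
  y_4 = (M₀x³/(6L)+C₁x)/EI  [x≤a] with C₁=M₀(3b²-L²)/(6L)=-143/15 = (11·(10/3)³/(6·10)+(-143/15)·(10/3))/200000 = -253/2025000 m
Superposition: y = Σ y_i = -345533/72900000 m ≈ -0.004740 m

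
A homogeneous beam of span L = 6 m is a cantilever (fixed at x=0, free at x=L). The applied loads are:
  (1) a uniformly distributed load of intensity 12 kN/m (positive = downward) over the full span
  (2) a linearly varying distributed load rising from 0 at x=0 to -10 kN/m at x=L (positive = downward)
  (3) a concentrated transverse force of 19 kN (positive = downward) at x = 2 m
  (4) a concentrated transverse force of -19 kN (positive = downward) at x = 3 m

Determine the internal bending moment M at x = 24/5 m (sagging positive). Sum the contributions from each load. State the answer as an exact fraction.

Load 1 — uniform load w=12 kN/m over full span:
  M_1 = -w(L-x)²/2 = -12·(6-(24/5))²/2 = -216/25 kN·m
Load 2 — triangular load w₀=-10 kN/m (0→w₀ over full span):
  M_2 = w₀Lx/2 - w₀L²/3 - w₀x³/(6L) = (-10)·6·(24/5)/2 - (-10)·6²/3 - (-10)·(24/5)³/(6·6) = 168/25 kN·m
Load 3 — point force P=19 kN at a=2 m (b=L-a=4):
  M_3 = 0  [x>a] = 0 kN·m
Load 4 — point force P=-19 kN at a=3 m (b=L-a=3):
  M_4 = 0  [x>a] = 0 kN·m
Superposition: M = Σ M_i = -48/25 kN·m ≈ -1.920000 kN·m

M(24/5) = -48/25 kN·m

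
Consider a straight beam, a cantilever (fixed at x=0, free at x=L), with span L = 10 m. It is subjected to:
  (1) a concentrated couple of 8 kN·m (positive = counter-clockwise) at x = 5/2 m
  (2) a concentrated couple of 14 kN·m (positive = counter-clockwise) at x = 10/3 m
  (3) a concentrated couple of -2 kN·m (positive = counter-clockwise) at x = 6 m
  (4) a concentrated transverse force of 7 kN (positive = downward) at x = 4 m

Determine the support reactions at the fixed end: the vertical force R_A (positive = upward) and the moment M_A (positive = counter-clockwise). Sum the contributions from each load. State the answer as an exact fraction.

R_A = 7 kN, M_A = 8 kN·m

Load 1 — applied couple M₀=8 kN·m at a=5/2 m (b=L-a=15/2):
  R_A = 0 kN
  M_A = -M₀ = -8 kN·m
Load 2 — applied couple M₀=14 kN·m at a=10/3 m (b=L-a=20/3):
  R_A = 0 kN
  M_A = -M₀ = -14 kN·m
Load 3 — applied couple M₀=-2 kN·m at a=6 m (b=L-a=4):
  R_A = 0 kN
  M_A = -M₀ = -(-2) = 2 kN·m
Load 4 — point force P=7 kN at a=4 m (b=L-a=6):
  R_A = P = 7 kN
  M_A = Pa = 7·4 = 28 kN·m
Superposition: R_A = 7 kN, M_A = 8 kN·m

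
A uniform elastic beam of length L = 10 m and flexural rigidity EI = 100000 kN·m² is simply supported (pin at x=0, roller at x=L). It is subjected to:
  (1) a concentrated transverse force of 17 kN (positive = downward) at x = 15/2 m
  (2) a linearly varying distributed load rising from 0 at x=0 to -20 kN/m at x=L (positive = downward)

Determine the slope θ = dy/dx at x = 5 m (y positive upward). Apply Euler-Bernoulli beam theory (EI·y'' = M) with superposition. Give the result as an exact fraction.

θ(5) = 127/1152000 rad

Load 1 — point force P=17 kN at a=15/2 m (b=L-a=5/2):
  θ_1 = -Pb(L²-b²-3x²)/(6LEI)  [x≤a] = -17·(5/2)·(10²-(5/2)²-3·5²)/(6·10·100000) = -17/128000 rad
Load 2 — triangular load w₀=-20 kN/m (0→w₀ over full span):
  θ_2 = -w₀(7L⁴-30L²x²+15x⁴)/(360LEI) = -(-20)·(7·10⁴-30·10²·5²+15·5⁴)/(360·10·100000) = 7/28800 rad
Superposition: θ = Σ θ_i = 127/1152000 rad ≈ 0.000110 rad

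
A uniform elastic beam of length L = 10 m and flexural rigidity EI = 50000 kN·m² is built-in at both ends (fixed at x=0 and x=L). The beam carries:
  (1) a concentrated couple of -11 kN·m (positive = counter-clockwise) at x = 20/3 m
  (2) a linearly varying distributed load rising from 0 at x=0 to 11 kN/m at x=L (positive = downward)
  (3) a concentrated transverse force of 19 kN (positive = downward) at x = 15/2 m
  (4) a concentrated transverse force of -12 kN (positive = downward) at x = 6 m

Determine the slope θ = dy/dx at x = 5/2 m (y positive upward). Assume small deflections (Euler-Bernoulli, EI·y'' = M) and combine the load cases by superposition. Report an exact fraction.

Load 1 — applied couple M₀=-11 kN·m at a=20/3 m (b=L-a=10/3):
  θ_1 = (R_Ax²/2 - M_Ax)/EI  [x≤a] with R_A=-22/15, M_A=-11/3 = ((-22/15)·(5/2)²/2 - (-11/3)·(5/2))/50000 = 11/120000 rad
Load 2 — triangular load w₀=11 kN/m (0→w₀ over full span):
  θ_2 = -w₀(2x(L-x)(L-2x)(x+2L)+x²(L-x)²)/(120LEI) = -11·(2·(5/2)·(10-(5/2))·(10-2·(5/2))·((5/2)+2·10)+(5/2)²·(10-(5/2))²)/(120·10·50000) = -429/512000 rad
Load 3 — point force P=19 kN at a=15/2 m (b=L-a=5/2):
  θ_3 = -Pb²x(2aL-(3a+b)x)/(2L³EI)  [x≤a] = -19·(5/2)²·(5/2)·(2·(15/2)·10-(3·(15/2)+(5/2))·(5/2))/(2·10³·50000) = -133/512000 rad
Load 4 — point force P=-12 kN at a=6 m (b=L-a=4):
  θ_4 = -Pb²x(2aL-(3a+b)x)/(2L³EI)  [x≤a] = -(-12)·4²·(5/2)·(2·6·10-(3·6+4)·(5/2))/(2·10³·50000) = 39/125000 rad
Superposition: θ = Σ θ_i = -66623/96000000 rad ≈ -0.000694 rad

θ(5/2) = -66623/96000000 rad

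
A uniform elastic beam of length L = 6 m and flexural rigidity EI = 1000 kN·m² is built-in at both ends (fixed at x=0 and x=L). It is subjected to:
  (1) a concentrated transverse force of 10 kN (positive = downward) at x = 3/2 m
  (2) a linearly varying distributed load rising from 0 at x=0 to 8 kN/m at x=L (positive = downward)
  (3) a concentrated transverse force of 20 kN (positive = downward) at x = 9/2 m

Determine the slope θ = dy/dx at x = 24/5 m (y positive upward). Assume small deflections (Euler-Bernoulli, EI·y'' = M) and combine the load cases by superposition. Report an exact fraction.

Load 1 — point force P=10 kN at a=3/2 m (b=L-a=9/2):
  θ_1 = Pa²(L-x)(2bL-(3b+a)(L-x))/(2L³EI)  [x>a] = 10·(3/2)²·(6-(24/5))·(2·(9/2)·6-(3·(9/2)+(3/2))·(6-(24/5)))/(2·6³·1000) = 9/4000 rad
Load 2 — triangular load w₀=8 kN/m (0→w₀ over full span):
  θ_2 = -w₀(2x(L-x)(L-2x)(x+2L)+x²(L-x)²)/(120LEI) = -8·(2·(24/5)·(6-(24/5))·(6-2·(24/5))·((24/5)+2·6)+(24/5)²·(6-(24/5))²)/(120·6·1000) = 576/78125 rad
Load 3 — point force P=20 kN at a=9/2 m (b=L-a=3/2):
  θ_3 = Pa²(L-x)(2bL-(3b+a)(L-x))/(2L³EI)  [x>a] = 20·(9/2)²·(6-(24/5))·(2·(3/2)·6-(3·(3/2)+(9/2))·(6-(24/5)))/(2·6³·1000) = 81/10000 rad
Superposition: θ = Σ θ_i = 44307/2500000 rad ≈ 0.017723 rad

θ(24/5) = 44307/2500000 rad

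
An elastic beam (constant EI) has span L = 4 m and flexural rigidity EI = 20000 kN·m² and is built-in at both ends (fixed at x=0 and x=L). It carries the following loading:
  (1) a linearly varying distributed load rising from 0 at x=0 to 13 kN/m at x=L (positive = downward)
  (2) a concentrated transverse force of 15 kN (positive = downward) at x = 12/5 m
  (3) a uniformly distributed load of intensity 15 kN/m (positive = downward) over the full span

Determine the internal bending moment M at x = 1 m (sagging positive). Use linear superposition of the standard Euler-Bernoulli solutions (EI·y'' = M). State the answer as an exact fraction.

Load 1 — triangular load w₀=13 kN/m (0→w₀ over full span):
  M_1 = 3w₀Lx/20 - w₀L²/30 - w₀x³/(6L) = 3·13·4·1/20 - 13·4²/30 - 13·1³/(6·4) = 13/40 kN·m
Load 2 — point force P=15 kN at a=12/5 m (b=L-a=8/5):
  M_2 = Pb²(3a+b)x/L³ - Pab²/L²  [x≤a] = 15·(8/5)²·(3·(12/5)+(8/5))·1/4³ - 15·(12/5)·(8/5)²/4² = -12/25 kN·m
Load 3 — uniform load w=15 kN/m over full span:
  M_3 = wLx/2 - wL²/12 - wx²/2 = 15·4·1/2 - 15·4²/12 - 15·1²/2 = 5/2 kN·m
Superposition: M = Σ M_i = 469/200 kN·m ≈ 2.345000 kN·m

M(1) = 469/200 kN·m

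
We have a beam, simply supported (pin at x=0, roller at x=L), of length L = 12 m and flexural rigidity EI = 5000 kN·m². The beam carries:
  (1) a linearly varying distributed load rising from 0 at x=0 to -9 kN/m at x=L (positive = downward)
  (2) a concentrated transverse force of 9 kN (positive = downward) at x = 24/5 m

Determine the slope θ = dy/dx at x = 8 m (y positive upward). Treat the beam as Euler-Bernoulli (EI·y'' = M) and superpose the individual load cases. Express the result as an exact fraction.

Load 1 — triangular load w₀=-9 kN/m (0→w₀ over full span):
  θ_1 = -w₀(7L⁴-30L²x²+15x⁴)/(360LEI) = -(-9)·(7·12⁴-30·12²·8²+15·8⁴)/(360·12·5000) = -91/3125 rad
Load 2 — point force P=9 kN at a=24/5 m (b=L-a=36/5):
  θ_2 = -Pa(2L²-6Lx+3x²+a²)/(6LEI)  [x>a] = -9·(24/5)·(2·12²-6·12·8+3·8²+(24/5)²)/(6·12·5000) = 684/78125 rad
Superposition: θ = Σ θ_i = -1591/78125 rad ≈ -0.020365 rad

θ(8) = -1591/78125 rad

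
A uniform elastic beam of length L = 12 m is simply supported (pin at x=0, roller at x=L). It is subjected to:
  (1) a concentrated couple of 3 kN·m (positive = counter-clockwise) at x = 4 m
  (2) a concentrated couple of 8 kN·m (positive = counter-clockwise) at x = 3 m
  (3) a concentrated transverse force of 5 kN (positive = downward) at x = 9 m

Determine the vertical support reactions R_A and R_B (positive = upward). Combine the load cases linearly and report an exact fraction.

R_A = 13/6 kN, R_B = 17/6 kN

Load 1 — applied couple M₀=3 kN·m at a=4 m (b=L-a=8):
  R_A = M₀/L = 3/12 = 1/4 kN
  R_B = -M₀/L = -3/12 = -1/4 kN
Load 2 — applied couple M₀=8 kN·m at a=3 m (b=L-a=9):
  R_A = M₀/L = 8/12 = 2/3 kN
  R_B = -M₀/L = -8/12 = -2/3 kN
Load 3 — point force P=5 kN at a=9 m (b=L-a=3):
  R_A = Pb/L = 5·3/12 = 5/4 kN
  R_B = Pa/L = 5·9/12 = 15/4 kN
Superposition: R_A = 13/6 kN, R_B = 17/6 kN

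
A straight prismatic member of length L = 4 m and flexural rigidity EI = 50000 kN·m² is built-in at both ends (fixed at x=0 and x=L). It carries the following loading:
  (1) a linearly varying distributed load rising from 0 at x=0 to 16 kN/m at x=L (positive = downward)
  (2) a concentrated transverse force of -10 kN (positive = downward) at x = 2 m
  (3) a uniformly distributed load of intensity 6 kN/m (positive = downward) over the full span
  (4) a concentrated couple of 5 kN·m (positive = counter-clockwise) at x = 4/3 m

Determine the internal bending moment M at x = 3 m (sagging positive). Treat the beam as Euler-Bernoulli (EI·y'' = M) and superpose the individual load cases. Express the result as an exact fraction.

Load 1 — triangular load w₀=16 kN/m (0→w₀ over full span):
  M_1 = 3w₀Lx/20 - w₀L²/30 - w₀x³/(6L) = 3·16·4·3/20 - 16·4²/30 - 16·3³/(6·4) = 34/15 kN·m
Load 2 — point force P=-10 kN at a=2 m (b=L-a=2):
  M_2 = Pa²(a+3b)(L-x)/L³ - Pa²b/L²  [x>a] = (-10)·2²·(2+3·2)·(4-3)/4³ - (-10)·2²·2/4² = 0 kN·m
Load 3 — uniform load w=6 kN/m over full span:
  M_3 = wLx/2 - wL²/12 - wx²/2 = 6·4·3/2 - 6·4²/12 - 6·3²/2 = 1 kN·m
Load 4 — applied couple M₀=5 kN·m at a=4/3 m (b=L-a=8/3):
  M_4 = R_Ax - M_A - M₀  [x>a] with R_A=5/3, M_A=0 = (5/3)·3 - 0 - 5 = 0 kN·m
Superposition: M = Σ M_i = 49/15 kN·m ≈ 3.266667 kN·m

M(3) = 49/15 kN·m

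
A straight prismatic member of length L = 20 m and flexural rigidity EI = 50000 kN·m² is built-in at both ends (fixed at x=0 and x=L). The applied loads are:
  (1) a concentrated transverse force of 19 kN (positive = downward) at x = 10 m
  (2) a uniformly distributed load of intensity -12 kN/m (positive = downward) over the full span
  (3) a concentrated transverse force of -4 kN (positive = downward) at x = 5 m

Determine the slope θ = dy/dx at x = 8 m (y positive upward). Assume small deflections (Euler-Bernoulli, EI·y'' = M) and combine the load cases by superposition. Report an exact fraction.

Load 1 — point force P=19 kN at a=10 m (b=L-a=10):
  θ_1 = -Pb²x(2aL-(3a+b)x)/(2L³EI)  [x≤a] = -19·10²·8·(2·10·20-(3·10+10)·8)/(2·20³·50000) = -19/12500 rad
Load 2 — uniform load w=-12 kN/m over full span:
  θ_2 = -wx(L-x)(L-2x)/(12EI) = -(-12)·8·(20-8)·(20-2·8)/(12·50000) = 24/3125 rad
Load 3 — point force P=-4 kN at a=5 m (b=L-a=15):
  θ_3 = Pa²(L-x)(2bL-(3b+a)(L-x))/(2L³EI)  [x>a] = (-4)·5²·(20-8)·(2·15·20-(3·15+5)·(20-8))/(2·20³·50000) = 0 rad
Superposition: θ = Σ θ_i = 77/12500 rad ≈ 0.006160 rad

θ(8) = 77/12500 rad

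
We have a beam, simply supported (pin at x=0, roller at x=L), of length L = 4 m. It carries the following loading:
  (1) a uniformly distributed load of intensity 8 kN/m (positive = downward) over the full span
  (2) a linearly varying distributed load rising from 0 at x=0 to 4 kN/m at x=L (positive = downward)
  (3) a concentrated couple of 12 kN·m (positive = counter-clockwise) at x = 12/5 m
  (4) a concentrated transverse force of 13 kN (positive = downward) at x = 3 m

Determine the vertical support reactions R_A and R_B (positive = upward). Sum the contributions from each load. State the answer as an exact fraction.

Load 1 — uniform load w=8 kN/m over full span:
  R_A = wL/2 = 8·4/2 = 16 kN
  R_B = wL/2 = 8·4/2 = 16 kN
Load 2 — triangular load w₀=4 kN/m (0→w₀ over full span):
  R_A = w₀L/6 = 4·4/6 = 8/3 kN
  R_B = w₀L/3 = 4·4/3 = 16/3 kN
Load 3 — applied couple M₀=12 kN·m at a=12/5 m (b=L-a=8/5):
  R_A = M₀/L = 12/4 = 3 kN
  R_B = -M₀/L = -12/4 = -3 kN
Load 4 — point force P=13 kN at a=3 m (b=L-a=1):
  R_A = Pb/L = 13·1/4 = 13/4 kN
  R_B = Pa/L = 13·3/4 = 39/4 kN
Superposition: R_A = 299/12 kN, R_B = 337/12 kN

R_A = 299/12 kN, R_B = 337/12 kN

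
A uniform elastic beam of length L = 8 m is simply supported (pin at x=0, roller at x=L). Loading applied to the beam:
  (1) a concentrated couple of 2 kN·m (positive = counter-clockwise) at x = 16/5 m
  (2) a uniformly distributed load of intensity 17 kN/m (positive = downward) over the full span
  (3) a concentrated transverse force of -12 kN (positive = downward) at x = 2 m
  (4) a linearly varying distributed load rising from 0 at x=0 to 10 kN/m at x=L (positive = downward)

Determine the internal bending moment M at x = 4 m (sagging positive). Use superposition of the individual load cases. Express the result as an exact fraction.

M(4) = 163 kN·m

Load 1 — applied couple M₀=2 kN·m at a=16/5 m (b=L-a=24/5):
  M_1 = M₀x/L - M₀  [x>a] = 2·4/8 - 2 = -1 kN·m
Load 2 — uniform load w=17 kN/m over full span:
  M_2 = wx(L-x)/2 = 17·4·(8-4)/2 = 136 kN·m
Load 3 — point force P=-12 kN at a=2 m (b=L-a=6):
  M_3 = Pa(L-x)/L  [x>a] = (-12)·2·(8-4)/8 = -12 kN·m
Load 4 — triangular load w₀=10 kN/m (0→w₀ over full span):
  M_4 = w₀Lx/6 - w₀x³/(6L) = 10·8·4/6 - 10·4³/(6·8) = 40 kN·m
Superposition: M = Σ M_i = 163 kN·m ≈ 163.000000 kN·m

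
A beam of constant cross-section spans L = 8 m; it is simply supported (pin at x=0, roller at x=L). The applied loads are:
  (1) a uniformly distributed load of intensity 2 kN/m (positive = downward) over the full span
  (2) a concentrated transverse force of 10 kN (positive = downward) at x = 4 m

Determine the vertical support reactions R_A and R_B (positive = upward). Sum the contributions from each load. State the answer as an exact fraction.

R_A = 13 kN, R_B = 13 kN

Load 1 — uniform load w=2 kN/m over full span:
  R_A = wL/2 = 2·8/2 = 8 kN
  R_B = wL/2 = 2·8/2 = 8 kN
Load 2 — point force P=10 kN at a=4 m (b=L-a=4):
  R_A = Pb/L = 10·4/8 = 5 kN
  R_B = Pa/L = 10·4/8 = 5 kN
Superposition: R_A = 13 kN, R_B = 13 kN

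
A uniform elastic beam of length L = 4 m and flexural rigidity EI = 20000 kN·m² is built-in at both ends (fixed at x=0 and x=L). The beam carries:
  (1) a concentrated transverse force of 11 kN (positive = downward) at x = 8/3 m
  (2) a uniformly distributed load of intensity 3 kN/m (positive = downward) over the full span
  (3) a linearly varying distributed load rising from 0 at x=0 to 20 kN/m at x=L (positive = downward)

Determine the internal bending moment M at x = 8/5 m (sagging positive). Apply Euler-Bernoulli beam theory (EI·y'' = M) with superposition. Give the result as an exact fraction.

Load 1 — point force P=11 kN at a=8/3 m (b=L-a=4/3):
  M_1 = Pb²(3a+b)x/L³ - Pab²/L²  [x≤a] = 11·(4/3)²·(3·(8/3)+(4/3))·(8/5)/4³ - 11·(8/3)·(4/3)²/4² = 176/135 kN·m
Load 2 — uniform load w=3 kN/m over full span:
  M_2 = wLx/2 - wL²/12 - wx²/2 = 3·4·(8/5)/2 - 3·4²/12 - 3·(8/5)²/2 = 44/25 kN·m
Load 3 — triangular load w₀=20 kN/m (0→w₀ over full span):
  M_3 = 3w₀Lx/20 - w₀L²/30 - w₀x³/(6L) = 3·20·4·(8/5)/20 - 20·4²/30 - 20·(8/5)³/(6·4) = 128/25 kN·m
Superposition: M = Σ M_i = 5524/675 kN·m ≈ 8.183704 kN·m

M(8/5) = 5524/675 kN·m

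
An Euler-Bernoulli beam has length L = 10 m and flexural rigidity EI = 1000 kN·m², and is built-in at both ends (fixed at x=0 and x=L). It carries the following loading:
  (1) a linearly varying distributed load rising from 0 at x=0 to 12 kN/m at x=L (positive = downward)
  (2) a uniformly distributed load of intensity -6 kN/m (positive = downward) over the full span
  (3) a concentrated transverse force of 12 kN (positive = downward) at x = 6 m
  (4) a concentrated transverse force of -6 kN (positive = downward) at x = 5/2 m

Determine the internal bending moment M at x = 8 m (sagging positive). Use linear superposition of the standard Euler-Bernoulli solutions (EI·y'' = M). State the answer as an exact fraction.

Load 1 — triangular load w₀=12 kN/m (0→w₀ over full span):
  M_1 = 3w₀Lx/20 - w₀L²/30 - w₀x³/(6L) = 3·12·10·8/20 - 12·10²/30 - 12·8³/(6·10) = 8/5 kN·m
Load 2 — uniform load w=-6 kN/m over full span:
  M_2 = wLx/2 - wL²/12 - wx²/2 = (-6)·10·8/2 - (-6)·10²/12 - (-6)·8²/2 = 2 kN·m
Load 3 — point force P=12 kN at a=6 m (b=L-a=4):
  M_3 = Pa²(a+3b)(L-x)/L³ - Pa²b/L²  [x>a] = 12·6²·(6+3·4)·(10-8)/10³ - 12·6²·4/10² = -216/125 kN·m
Load 4 — point force P=-6 kN at a=5/2 m (b=L-a=15/2):
  M_4 = Pa²(a+3b)(L-x)/L³ - Pa²b/L²  [x>a] = (-6)·(5/2)²·((5/2)+3·(15/2))·(10-8)/10³ - (-6)·(5/2)²·(15/2)/10² = 15/16 kN·m
Superposition: M = Σ M_i = 5619/2000 kN·m ≈ 2.809500 kN·m

M(8) = 5619/2000 kN·m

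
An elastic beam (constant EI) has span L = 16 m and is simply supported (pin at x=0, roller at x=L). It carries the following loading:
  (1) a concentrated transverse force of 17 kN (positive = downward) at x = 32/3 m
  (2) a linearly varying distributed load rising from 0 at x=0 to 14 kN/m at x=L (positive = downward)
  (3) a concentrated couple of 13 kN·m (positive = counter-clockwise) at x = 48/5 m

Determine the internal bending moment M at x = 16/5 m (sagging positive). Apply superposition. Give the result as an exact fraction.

Load 1 — point force P=17 kN at a=32/3 m (b=L-a=16/3):
  M_1 = Pbx/L  [x≤a] = 17·(16/3)·(16/5)/16 = 272/15 kN·m
Load 2 — triangular load w₀=14 kN/m (0→w₀ over full span):
  M_2 = w₀Lx/6 - w₀x³/(6L) = 14·16·(16/5)/6 - 14·(16/5)³/(6·16) = 14336/125 kN·m
Load 3 — applied couple M₀=13 kN·m at a=48/5 m (b=L-a=32/5):
  M_3 = M₀x/L  [x≤a] = 13·(16/5)/16 = 13/5 kN·m
Superposition: M = Σ M_i = 50783/375 kN·m ≈ 135.421333 kN·m

M(16/5) = 50783/375 kN·m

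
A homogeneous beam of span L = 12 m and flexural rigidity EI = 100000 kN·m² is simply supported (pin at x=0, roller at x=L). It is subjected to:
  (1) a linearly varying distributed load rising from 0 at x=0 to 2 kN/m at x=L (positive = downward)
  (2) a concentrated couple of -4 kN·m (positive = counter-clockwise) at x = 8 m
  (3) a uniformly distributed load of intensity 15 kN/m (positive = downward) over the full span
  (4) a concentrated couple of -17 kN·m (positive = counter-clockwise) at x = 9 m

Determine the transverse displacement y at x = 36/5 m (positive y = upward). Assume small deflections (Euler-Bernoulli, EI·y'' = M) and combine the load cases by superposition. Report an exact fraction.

Load 1 — triangular load w₀=2 kN/m (0→w₀ over full span):
  y_1 = -w₀x(7L⁴-10L²x²+3x⁴)/(360LEI) = -2·(36/5)·(7·12⁴-10·12²·(36/5)²+3·(36/5)⁴)/(360·12·100000) = -127872/48828125 m
Load 2 — applied couple M₀=-4 kN·m at a=8 m (b=L-a=4):
  y_2 = (M₀x³/(6L)+C₁x)/EI  [x≤a] with C₁=M₀(3b²-L²)/(6L)=16/3 = ((-4)·(36/5)³/(6·12)+(16/3)·(36/5))/100000 = 69/390625 m
Load 3 — uniform load w=15 kN/m over full span:
  y_3 = -wx(L³-2Lx²+x³)/(24EI) = -15·(36/5)·(12³-2·12·(36/5)²+(36/5)³)/(24·100000) = -15066/390625 m
Load 4 — applied couple M₀=-17 kN·m at a=9 m (b=L-a=3):
  y_4 = (M₀x³/(6L)+C₁x)/EI  [x≤a] with C₁=M₀(3b²-L²)/(6L)=221/8 = ((-17)·(36/5)³/(6·12)+(221/8)·(36/5))/100000 = 27693/25000000 m
Superposition: y = Σ y_i = -124698183/3125000000 m ≈ -0.039903 m

y(36/5) = -124698183/3125000000 m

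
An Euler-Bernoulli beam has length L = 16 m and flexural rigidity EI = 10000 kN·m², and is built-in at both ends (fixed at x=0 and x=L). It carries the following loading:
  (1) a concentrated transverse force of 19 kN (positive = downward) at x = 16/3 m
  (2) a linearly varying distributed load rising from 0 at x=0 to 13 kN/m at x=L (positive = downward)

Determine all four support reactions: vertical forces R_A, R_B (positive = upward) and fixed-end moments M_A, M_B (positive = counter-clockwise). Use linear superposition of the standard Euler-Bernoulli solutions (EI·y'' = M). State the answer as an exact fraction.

Load 1 — point force P=19 kN at a=16/3 m (b=L-a=32/3):
  R_A = Pb²(3a+b)/L³ = 19·(32/3)²·(3·(16/3)+(32/3))/16³ = 380/27 kN
  M_A = Pab²/L² = 19·(16/3)·(32/3)²/16² = 1216/27 kN·m
  R_B = Pa²(a+3b)/L³ = 19·(16/3)²·((16/3)+3·(32/3))/16³ = 133/27 kN
  M_B = -Pa²b/L² = -19·(16/3)²·(32/3)/16² = -608/27 kN·m
Load 2 — triangular load w₀=13 kN/m (0→w₀ over full span):
  R_A = 3w₀L/20 = 3·13·16/20 = 156/5 kN
  M_A = w₀L²/30 = 13·16²/30 = 1664/15 kN·m
  R_B = 7w₀L/20 = 7·13·16/20 = 364/5 kN
  M_B = -w₀L²/20 = -13·16²/20 = -832/5 kN·m
Superposition: R_A = 6112/135 kN, M_A = 21056/135 kN·m, R_B = 10493/135 kN, M_B = -25504/135 kN·m

R_A = 6112/135 kN, M_A = 21056/135 kN·m, R_B = 10493/135 kN, M_B = -25504/135 kN·m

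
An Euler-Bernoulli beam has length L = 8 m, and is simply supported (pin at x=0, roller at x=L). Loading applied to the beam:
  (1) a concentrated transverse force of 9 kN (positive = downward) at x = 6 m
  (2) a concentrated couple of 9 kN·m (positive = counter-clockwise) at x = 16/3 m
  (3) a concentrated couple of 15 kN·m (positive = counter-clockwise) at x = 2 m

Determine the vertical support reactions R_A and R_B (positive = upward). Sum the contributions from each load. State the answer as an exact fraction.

R_A = 21/4 kN, R_B = 15/4 kN

Load 1 — point force P=9 kN at a=6 m (b=L-a=2):
  R_A = Pb/L = 9·2/8 = 9/4 kN
  R_B = Pa/L = 9·6/8 = 27/4 kN
Load 2 — applied couple M₀=9 kN·m at a=16/3 m (b=L-a=8/3):
  R_A = M₀/L = 9/8 kN
  R_B = -M₀/L = -9/8 kN
Load 3 — applied couple M₀=15 kN·m at a=2 m (b=L-a=6):
  R_A = M₀/L = 15/8 kN
  R_B = -M₀/L = -15/8 kN
Superposition: R_A = 21/4 kN, R_B = 15/4 kN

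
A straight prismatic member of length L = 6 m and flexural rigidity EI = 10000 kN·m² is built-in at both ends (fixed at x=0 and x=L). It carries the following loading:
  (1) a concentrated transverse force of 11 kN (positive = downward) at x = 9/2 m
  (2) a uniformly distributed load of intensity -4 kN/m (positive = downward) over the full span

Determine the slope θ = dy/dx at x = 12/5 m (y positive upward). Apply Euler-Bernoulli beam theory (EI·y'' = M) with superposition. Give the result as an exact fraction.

Load 1 — point force P=11 kN at a=9/2 m (b=L-a=3/2):
  θ_1 = -Pb²x(2aL-(3a+b)x)/(2L³EI)  [x≤a] = -11·(3/2)²·(12/5)·(2·(9/2)·6-(3·(9/2)+(3/2))·(12/5))/(2·6³·10000) = -99/400000 rad
Load 2 — uniform load w=-4 kN/m over full span:
  θ_2 = -wx(L-x)(L-2x)/(12EI) = -(-4)·(12/5)·(6-(12/5))·(6-2·(12/5))/(12·10000) = 27/78125 rad
Superposition: θ = Σ θ_i = 981/10000000 rad ≈ 0.000098 rad

θ(12/5) = 981/10000000 rad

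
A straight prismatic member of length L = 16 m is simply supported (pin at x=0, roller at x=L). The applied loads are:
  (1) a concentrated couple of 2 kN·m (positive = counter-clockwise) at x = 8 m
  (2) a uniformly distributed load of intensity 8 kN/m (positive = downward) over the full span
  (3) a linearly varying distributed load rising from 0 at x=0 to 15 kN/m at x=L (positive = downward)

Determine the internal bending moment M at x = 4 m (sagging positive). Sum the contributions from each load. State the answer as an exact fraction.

M(4) = 685/2 kN·m

Load 1 — applied couple M₀=2 kN·m at a=8 m (b=L-a=8):
  M_1 = M₀x/L  [x≤a] = 2·4/16 = 1/2 kN·m
Load 2 — uniform load w=8 kN/m over full span:
  M_2 = wx(L-x)/2 = 8·4·(16-4)/2 = 192 kN·m
Load 3 — triangular load w₀=15 kN/m (0→w₀ over full span):
  M_3 = w₀Lx/6 - w₀x³/(6L) = 15·16·4/6 - 15·4³/(6·16) = 150 kN·m
Superposition: M = Σ M_i = 685/2 kN·m ≈ 342.500000 kN·m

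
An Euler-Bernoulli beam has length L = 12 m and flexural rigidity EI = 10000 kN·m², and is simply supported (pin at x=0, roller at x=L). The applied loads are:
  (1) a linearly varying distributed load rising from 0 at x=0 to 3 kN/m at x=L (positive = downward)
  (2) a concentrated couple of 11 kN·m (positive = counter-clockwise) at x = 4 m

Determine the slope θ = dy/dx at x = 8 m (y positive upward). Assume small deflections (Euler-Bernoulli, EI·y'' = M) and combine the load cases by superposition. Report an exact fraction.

Load 1 — triangular load w₀=3 kN/m (0→w₀ over full span):
  θ_1 = -w₀(7L⁴-30L²x²+15x⁴)/(360LEI) = -3·(7·12⁴-30·12²·8²+15·8⁴)/(360·12·10000) = 91/18750 rad
Load 2 — applied couple M₀=11 kN·m at a=4 m (b=L-a=8):
  θ_2 = (M₀x²/(2L)-M₀(x-a)+C₁)/EI  [x>a] with C₁=M₀(3b²-L²)/(6L)=22/3 = (11·8²/(2·12)-11·(8-4)+(22/3))/10000 = -11/15000 rad
Superposition: θ = Σ θ_i = 103/25000 rad ≈ 0.004120 rad

θ(8) = 103/25000 rad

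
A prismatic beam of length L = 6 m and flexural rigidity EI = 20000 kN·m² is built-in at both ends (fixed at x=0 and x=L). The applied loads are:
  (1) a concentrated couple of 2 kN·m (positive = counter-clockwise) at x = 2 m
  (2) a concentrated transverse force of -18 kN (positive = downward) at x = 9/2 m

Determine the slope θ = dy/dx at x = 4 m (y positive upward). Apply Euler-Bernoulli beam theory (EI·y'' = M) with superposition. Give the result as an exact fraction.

θ(4) = -97/720000 rad

Load 1 — applied couple M₀=2 kN·m at a=2 m (b=L-a=4):
  θ_1 = (R_Ax²/2 - M_Ax - M₀(x-a))/EI  [x>a] with R_A=4/9, M_A=0 = ((4/9)·4²/2 - 0·4 - 2·(4-2))/20000 = -1/45000 rad
Load 2 — point force P=-18 kN at a=9/2 m (b=L-a=3/2):
  θ_2 = -Pb²x(2aL-(3a+b)x)/(2L³EI)  [x≤a] = -(-18)·(3/2)²·4·(2·(9/2)·6-(3·(9/2)+(3/2))·4)/(2·6³·20000) = -9/80000 rad
Superposition: θ = Σ θ_i = -97/720000 rad ≈ -0.000135 rad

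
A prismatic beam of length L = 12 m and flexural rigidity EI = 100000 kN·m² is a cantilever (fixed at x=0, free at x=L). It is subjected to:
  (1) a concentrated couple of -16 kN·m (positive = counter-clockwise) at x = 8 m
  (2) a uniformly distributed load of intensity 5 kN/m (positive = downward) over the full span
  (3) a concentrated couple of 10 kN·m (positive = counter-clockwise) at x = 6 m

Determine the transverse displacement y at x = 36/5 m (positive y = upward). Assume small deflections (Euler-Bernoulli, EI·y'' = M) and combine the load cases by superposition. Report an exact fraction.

Load 1 — applied couple M₀=-16 kN·m at a=8 m (b=L-a=4):
  y_1 = M₀x²/(2EI)  [x≤a] = (-16)·(36/5)²/(2·100000) = -324/78125 m
Load 2 — uniform load w=5 kN/m over full span:
  y_2 = -wx²(x²-4Lx+6L²)/(24EI) = -5·(36/5)²·((36/5)²-4·12·(36/5)+6·12²)/(24·100000) = -24057/390625 m
Load 3 — applied couple M₀=10 kN·m at a=6 m (b=L-a=6):
  y_3 = M₀a(2x-a)/(2EI)  [x>a] = 10·6·(2·(36/5)-6)/(2·100000) = 63/25000 m
Superposition: y = Σ y_i = -197541/3125000 m ≈ -0.063213 m

y(36/5) = -197541/3125000 m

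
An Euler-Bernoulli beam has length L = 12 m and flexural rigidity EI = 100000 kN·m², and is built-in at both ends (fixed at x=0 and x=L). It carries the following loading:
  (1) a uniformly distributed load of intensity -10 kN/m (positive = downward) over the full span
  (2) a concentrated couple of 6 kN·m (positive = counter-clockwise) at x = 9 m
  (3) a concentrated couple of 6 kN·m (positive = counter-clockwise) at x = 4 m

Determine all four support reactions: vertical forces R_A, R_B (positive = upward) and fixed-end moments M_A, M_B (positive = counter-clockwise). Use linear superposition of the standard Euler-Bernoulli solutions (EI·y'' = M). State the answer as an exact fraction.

R_A = -2821/48 kN, M_A = -945/8 kN·m, R_B = -2939/48 kN, M_B = 967/8 kN·m

Load 1 — uniform load w=-10 kN/m over full span:
  R_A = wL/2 = (-10)·12/2 = -60 kN
  M_A = wL²/12 = (-10)·12²/12 = -120 kN·m
  R_B = wL/2 = (-10)·12/2 = -60 kN
  M_B = -wL²/12 = -(-10)·12²/12 = 120 kN·m
Load 2 — applied couple M₀=6 kN·m at a=9 m (b=L-a=3):
  R_A = 6M₀ab/L³ = 6·6·9·3/12³ = 9/16 kN
  M_A = M₀b(2a-b)/L² = 6·3·(2·9-3)/12² = 15/8 kN·m
  R_B = -6M₀ab/L³ = -6·6·9·3/12³ = -9/16 kN
  M_B = M₀a(2b-a)/L² = 6·9·(2·3-9)/12² = -9/8 kN·m
Load 3 — applied couple M₀=6 kN·m at a=4 m (b=L-a=8):
  R_A = 6M₀ab/L³ = 6·6·4·8/12³ = 2/3 kN
  M_A = M₀b(2a-b)/L² = 6·8·(2·4-8)/12² = 0 kN·m
  R_B = -6M₀ab/L³ = -6·6·4·8/12³ = -2/3 kN
  M_B = M₀a(2b-a)/L² = 6·4·(2·8-4)/12² = 2 kN·m
Superposition: R_A = -2821/48 kN, M_A = -945/8 kN·m, R_B = -2939/48 kN, M_B = 967/8 kN·m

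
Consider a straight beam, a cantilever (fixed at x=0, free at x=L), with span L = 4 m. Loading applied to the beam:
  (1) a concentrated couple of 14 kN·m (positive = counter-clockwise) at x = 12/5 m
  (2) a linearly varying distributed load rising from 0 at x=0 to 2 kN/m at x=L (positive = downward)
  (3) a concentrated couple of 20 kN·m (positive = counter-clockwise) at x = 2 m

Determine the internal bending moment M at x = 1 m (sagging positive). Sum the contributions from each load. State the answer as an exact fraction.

M(1) = 109/4 kN·m

Load 1 — applied couple M₀=14 kN·m at a=12/5 m (b=L-a=8/5):
  M_1 = M₀  [x≤a] = 14 = 14 kN·m
Load 2 — triangular load w₀=2 kN/m (0→w₀ over full span):
  M_2 = w₀Lx/2 - w₀L²/3 - w₀x³/(6L) = 2·4·1/2 - 2·4²/3 - 2·1³/(6·4) = -27/4 kN·m
Load 3 — applied couple M₀=20 kN·m at a=2 m (b=L-a=2):
  M_3 = M₀  [x≤a] = 20 = 20 kN·m
Superposition: M = Σ M_i = 109/4 kN·m ≈ 27.250000 kN·m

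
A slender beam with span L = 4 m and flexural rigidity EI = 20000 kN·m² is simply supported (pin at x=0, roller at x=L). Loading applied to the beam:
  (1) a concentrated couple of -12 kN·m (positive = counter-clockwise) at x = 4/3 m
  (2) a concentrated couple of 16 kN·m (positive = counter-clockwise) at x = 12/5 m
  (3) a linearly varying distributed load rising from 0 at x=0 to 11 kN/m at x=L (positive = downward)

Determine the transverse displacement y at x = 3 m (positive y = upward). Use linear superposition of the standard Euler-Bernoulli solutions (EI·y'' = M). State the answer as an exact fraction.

y(3) = -15991/16000000 m

Load 1 — applied couple M₀=-12 kN·m at a=4/3 m (b=L-a=8/3):
  y_1 = (M₀x³/(6L)-M₀(x-a)²/2+C₁x)/EI  [x>a] with C₁=M₀(3b²-L²)/(6L)=-8/3 = ((-12)·3³/(6·4)-(-12)·(3-(4/3))²/2+(-8/3)·3)/20000 = -29/120000 m
Load 2 — applied couple M₀=16 kN·m at a=12/5 m (b=L-a=8/5):
  y_2 = (M₀x³/(6L)-M₀(x-a)²/2+C₁x)/EI  [x>a] with C₁=M₀(3b²-L²)/(6L)=-416/75 = (16·3³/(6·4)-16·(3-(12/5))²/2+(-416/75)·3)/20000 = -19/250000 m
Load 3 — triangular load w₀=11 kN/m (0→w₀ over full span):
  y_3 = -w₀x(7L⁴-10L²x²+3x⁴)/(360LEI) = -11·3·(7·4⁴-10·4²·3²+3·3⁴)/(360·4·20000) = -1309/1920000 m
Superposition: y = Σ y_i = -15991/16000000 m ≈ -0.000999 m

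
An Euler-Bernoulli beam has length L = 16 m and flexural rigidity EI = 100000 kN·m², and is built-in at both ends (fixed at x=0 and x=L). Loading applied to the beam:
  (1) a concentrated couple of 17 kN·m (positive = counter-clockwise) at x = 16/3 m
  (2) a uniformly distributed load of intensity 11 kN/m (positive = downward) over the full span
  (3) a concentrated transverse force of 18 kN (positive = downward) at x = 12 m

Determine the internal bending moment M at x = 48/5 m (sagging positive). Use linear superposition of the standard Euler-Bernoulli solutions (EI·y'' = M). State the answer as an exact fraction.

Load 1 — applied couple M₀=17 kN·m at a=16/3 m (b=L-a=32/3):
  M_1 = R_Ax - M_A - M₀  [x>a] with R_A=17/12, M_A=0 = (17/12)·(48/5) - 0 - 17 = -17/5 kN·m
Load 2 — uniform load w=11 kN/m over full span:
  M_2 = wLx/2 - wL²/12 - wx²/2 = 11·16·(48/5)/2 - 11·16²/12 - 11·(48/5)²/2 = 7744/75 kN·m
Load 3 — point force P=18 kN at a=12 m (b=L-a=4):
  M_3 = Pb²(3a+b)x/L³ - Pab²/L²  [x≤a] = 18·4²·(3·12+4)·(48/5)/16³ - 18·12·4²/16² = 27/2 kN·m
Superposition: M = Σ M_i = 17003/150 kN·m ≈ 113.353333 kN·m

M(48/5) = 17003/150 kN·m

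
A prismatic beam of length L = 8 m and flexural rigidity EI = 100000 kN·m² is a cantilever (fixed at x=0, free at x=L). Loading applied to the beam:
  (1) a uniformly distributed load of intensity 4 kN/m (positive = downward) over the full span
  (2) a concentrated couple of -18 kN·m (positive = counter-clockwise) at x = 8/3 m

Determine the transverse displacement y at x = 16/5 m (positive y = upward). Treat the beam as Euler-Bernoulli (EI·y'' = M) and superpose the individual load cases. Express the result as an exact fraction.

y(16/5) = -11478/1953125 m

Load 1 — uniform load w=4 kN/m over full span:
  y_1 = -wx²(x²-4Lx+6L²)/(24EI) = -4·(16/5)²·((16/5)²-4·8·(16/5)+6·8²)/(24·100000) = -9728/1953125 m
Load 2 — applied couple M₀=-18 kN·m at a=8/3 m (b=L-a=16/3):
  y_2 = M₀a(2x-a)/(2EI)  [x>a] = (-18)·(8/3)·(2·(16/5)-(8/3))/(2·100000) = -14/15625 m
Superposition: y = Σ y_i = -11478/1953125 m ≈ -0.005877 m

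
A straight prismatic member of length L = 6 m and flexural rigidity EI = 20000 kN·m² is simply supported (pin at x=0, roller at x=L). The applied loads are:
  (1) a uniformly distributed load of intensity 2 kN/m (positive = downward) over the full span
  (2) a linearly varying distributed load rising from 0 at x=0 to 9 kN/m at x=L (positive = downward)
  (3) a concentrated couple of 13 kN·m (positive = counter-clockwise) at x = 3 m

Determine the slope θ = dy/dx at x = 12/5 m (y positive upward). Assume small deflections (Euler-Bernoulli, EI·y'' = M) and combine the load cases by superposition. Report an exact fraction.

θ(12/5) = -40729/50000000 rad

Load 1 — uniform load w=2 kN/m over full span:
  θ_1 = -w(L³-6Lx²+4x³)/(24EI) = -2·(6³-6·6·(12/5)²+4·(12/5)³)/(24·20000) = -333/1250000 rad
Load 2 — triangular load w₀=9 kN/m (0→w₀ over full span):
  θ_2 = -w₀(7L⁴-30L²x²+15x⁴)/(360LEI) = -9·(7·6⁴-30·6²·(12/5)²+15·(12/5)⁴)/(360·6·20000) = -8721/12500000 rad
Load 3 — applied couple M₀=13 kN·m at a=3 m (b=L-a=3):
  θ_3 = (M₀x²/(2L)+C₁)/EI  [x≤a] with C₁=M₀(3b²-L²)/(6L)=-13/4 = (13·(12/5)²/(2·6)+(-13/4))/20000 = 299/2000000 rad
Superposition: θ = Σ θ_i = -40729/50000000 rad ≈ -0.000815 rad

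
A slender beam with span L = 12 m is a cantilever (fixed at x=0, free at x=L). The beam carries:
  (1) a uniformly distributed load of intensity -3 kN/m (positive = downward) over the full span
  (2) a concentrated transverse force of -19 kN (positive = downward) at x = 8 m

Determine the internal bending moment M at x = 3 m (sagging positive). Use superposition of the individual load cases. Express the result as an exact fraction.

M(3) = 433/2 kN·m

Load 1 — uniform load w=-3 kN/m over full span:
  M_1 = -w(L-x)²/2 = -(-3)·(12-3)²/2 = 243/2 kN·m
Load 2 — point force P=-19 kN at a=8 m (b=L-a=4):
  M_2 = -P(a-x)  [x≤a] = -(-19)·(8-3) = 95 kN·m
Superposition: M = Σ M_i = 433/2 kN·m ≈ 216.500000 kN·m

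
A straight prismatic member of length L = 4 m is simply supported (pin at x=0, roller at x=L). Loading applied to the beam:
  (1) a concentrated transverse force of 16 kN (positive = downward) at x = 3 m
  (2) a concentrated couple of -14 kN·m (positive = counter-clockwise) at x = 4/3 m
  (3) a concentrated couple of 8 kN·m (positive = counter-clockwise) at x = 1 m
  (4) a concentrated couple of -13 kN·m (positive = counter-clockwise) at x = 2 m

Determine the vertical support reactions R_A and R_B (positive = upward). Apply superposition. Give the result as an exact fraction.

Load 1 — point force P=16 kN at a=3 m (b=L-a=1):
  R_A = Pb/L = 16·1/4 = 4 kN
  R_B = Pa/L = 16·3/4 = 12 kN
Load 2 — applied couple M₀=-14 kN·m at a=4/3 m (b=L-a=8/3):
  R_A = M₀/L = (-14)/4 = -7/2 kN
  R_B = -M₀/L = -(-14)/4 = 7/2 kN
Load 3 — applied couple M₀=8 kN·m at a=1 m (b=L-a=3):
  R_A = M₀/L = 8/4 = 2 kN
  R_B = -M₀/L = -8/4 = -2 kN
Load 4 — applied couple M₀=-13 kN·m at a=2 m (b=L-a=2):
  R_A = M₀/L = (-13)/4 = -13/4 kN
  R_B = -M₀/L = -(-13)/4 = 13/4 kN
Superposition: R_A = -3/4 kN, R_B = 67/4 kN

R_A = -3/4 kN, R_B = 67/4 kN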